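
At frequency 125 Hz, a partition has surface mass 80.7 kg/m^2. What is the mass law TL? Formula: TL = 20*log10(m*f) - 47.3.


m * f = 80.7 * 125 = 10087.5
20*log10(10087.5) = 80.0757 dB
TL = 80.0757 - 47.3 = 32.776 dB


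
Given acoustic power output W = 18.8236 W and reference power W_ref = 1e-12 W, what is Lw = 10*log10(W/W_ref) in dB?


W / W_ref = 18.8236 / 1e-12 = 1.88236e+13
Lw = 10 * log10(1.88236e+13) = 132.75 dB


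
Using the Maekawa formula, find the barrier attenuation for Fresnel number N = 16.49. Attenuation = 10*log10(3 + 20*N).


3 + 20*N = 3 + 20*16.49 = 332.8
Att = 10*log10(332.8) = 25.222 dB


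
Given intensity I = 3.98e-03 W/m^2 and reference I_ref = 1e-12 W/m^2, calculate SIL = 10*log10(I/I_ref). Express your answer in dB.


I / I_ref = 3.98e-03 / 1e-12 = 3.98e+09
SIL = 10 * log10(3.98e+09) = 95.999 dB


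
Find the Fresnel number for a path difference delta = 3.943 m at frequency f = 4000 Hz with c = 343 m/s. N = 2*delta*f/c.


N = 2*delta*f/c = 2*delta/lambda, where lambda = c/f
lambda = 343 / 4000 = 0.08575 m
N = 2 * 3.943 / 0.08575 = 91.965


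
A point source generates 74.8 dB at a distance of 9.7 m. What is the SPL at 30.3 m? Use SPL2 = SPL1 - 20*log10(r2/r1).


r2/r1 = 30.3/9.7 = 3.12371
Correction = 20*log10(3.12371) = 9.89341 dB
SPL2 = 74.8 - 9.89341 = 64.907 dB


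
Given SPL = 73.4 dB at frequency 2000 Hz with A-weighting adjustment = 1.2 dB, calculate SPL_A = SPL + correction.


A-weighting table: 2000 Hz -> 1.2 dB correction
SPL_A = SPL + correction = 73.4 + (1.2) = 74.6 dBA


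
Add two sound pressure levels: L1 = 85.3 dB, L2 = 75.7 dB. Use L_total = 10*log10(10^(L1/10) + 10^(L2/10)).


10^(85.3/10) = 3.38844e+08
10^(75.7/10) = 3.71535e+07
Sum = 3.38844e+08 + 3.71535e+07 = 3.75998e+08
L_total = 10*log10(3.75998e+08) = 85.752 dB


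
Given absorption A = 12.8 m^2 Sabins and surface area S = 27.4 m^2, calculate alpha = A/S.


Absorption coefficient = absorbed power / incident power
alpha = A / S = 12.8 / 27.4 = 0.46715


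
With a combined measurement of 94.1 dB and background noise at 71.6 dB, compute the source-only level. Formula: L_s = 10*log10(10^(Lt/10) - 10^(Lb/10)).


10^(94.1/10) = 2.5704e+09
10^(71.6/10) = 1.44544e+07
Difference = 2.5704e+09 - 1.44544e+07 = 2.55595e+09
L_source = 10*log10(2.55595e+09) = 94.076 dB


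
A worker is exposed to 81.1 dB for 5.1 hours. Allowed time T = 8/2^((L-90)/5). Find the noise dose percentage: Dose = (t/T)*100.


T_allowed = 8 / 2^((81.1 - 90)/5) = 27.4741 hr
Dose = 5.1 / 27.4741 * 100 = 18.563 %


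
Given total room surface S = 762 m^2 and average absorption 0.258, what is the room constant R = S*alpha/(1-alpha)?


R = 762 * 0.258 / (1 - 0.258) = 264.95 m^2


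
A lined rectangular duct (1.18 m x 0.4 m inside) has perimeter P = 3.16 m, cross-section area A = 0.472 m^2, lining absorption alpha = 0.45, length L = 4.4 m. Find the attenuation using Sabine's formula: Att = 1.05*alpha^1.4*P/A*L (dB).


alpha^1.4 = 0.45^1.4 = 0.326962
Attenuation rate = 1.05 * alpha^1.4 * P / A
= 1.05 * 0.326962 * 3.16 / 0.472 = 2.29843 dB/m
Total Att = 2.29843 * 4.4 = 10.113 dB


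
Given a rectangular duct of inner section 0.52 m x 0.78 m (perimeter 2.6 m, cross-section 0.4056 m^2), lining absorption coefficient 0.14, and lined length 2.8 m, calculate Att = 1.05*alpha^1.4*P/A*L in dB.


alpha^1.4 = 0.14^1.4 = 0.0637645
Attenuation rate = 1.05 * alpha^1.4 * P / A
= 1.05 * 0.0637645 * 2.6 / 0.4056 = 0.429184 dB/m
Total Att = 0.429184 * 2.8 = 1.2017 dB


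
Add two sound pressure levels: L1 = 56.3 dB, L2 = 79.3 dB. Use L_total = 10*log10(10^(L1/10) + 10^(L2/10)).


10^(56.3/10) = 426580
10^(79.3/10) = 8.51138e+07
Sum = 426580 + 8.51138e+07 = 8.55404e+07
L_total = 10*log10(8.55404e+07) = 79.322 dB


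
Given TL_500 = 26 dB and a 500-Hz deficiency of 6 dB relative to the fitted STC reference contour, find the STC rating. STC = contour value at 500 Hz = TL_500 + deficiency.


By ASTM E413, STC = value of the fitted reference contour at 500 Hz.
Contour value at 500 Hz = TL_500 + deficiency = 26 + 6 = 32
STC = 32


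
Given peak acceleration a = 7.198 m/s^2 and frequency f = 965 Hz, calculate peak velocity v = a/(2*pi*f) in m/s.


omega = 2*pi*f = 2*pi*965 = 6063.27 rad/s
v = a / omega = 7.198 / 6063.27 = 0.0011871 m/s


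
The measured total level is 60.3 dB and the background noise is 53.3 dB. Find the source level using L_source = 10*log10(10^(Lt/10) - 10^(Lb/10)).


10^(60.3/10) = 1.07152e+06
10^(53.3/10) = 213796
Difference = 1.07152e+06 - 213796 = 857724
L_source = 10*log10(857724) = 59.333 dB


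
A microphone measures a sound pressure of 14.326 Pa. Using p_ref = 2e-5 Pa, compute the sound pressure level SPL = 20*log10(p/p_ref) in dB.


p / p_ref = 14.326 / 2e-5 = 716300
SPL = 20 * log10(716300) = 117.1 dB


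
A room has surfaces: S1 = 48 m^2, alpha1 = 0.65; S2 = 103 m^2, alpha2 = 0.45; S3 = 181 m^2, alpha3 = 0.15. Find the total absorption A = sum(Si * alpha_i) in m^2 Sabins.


48 * 0.65 = 31.2
103 * 0.45 = 46.35
181 * 0.15 = 27.15
A_total = 31.2 + 46.35 + 27.15 = 104.7 m^2


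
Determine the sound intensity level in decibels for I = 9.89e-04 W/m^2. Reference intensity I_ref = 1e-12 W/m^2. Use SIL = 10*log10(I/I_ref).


I / I_ref = 9.89e-04 / 1e-12 = 9.89e+08
SIL = 10 * log10(9.89e+08) = 89.952 dB


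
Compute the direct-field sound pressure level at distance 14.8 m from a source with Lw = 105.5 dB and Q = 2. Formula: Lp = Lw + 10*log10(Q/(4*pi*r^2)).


4*pi*r^2 = 4*pi*14.8^2 = 2752.54 m^2
Q / (4*pi*r^2) = 2 / 2752.54 = 0.000726602
Lp = 105.5 + 10*log10(0.000726602) = 74.113 dB


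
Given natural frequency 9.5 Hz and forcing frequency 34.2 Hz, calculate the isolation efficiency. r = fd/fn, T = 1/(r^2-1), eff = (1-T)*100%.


r = 34.2 / 9.5 = 3.6
r^2 - 1 = 3.6^2 - 1 = 11.96
T = 1/11.96 = 0.083612
Efficiency = (1 - 0.083612)*100 = 91.639 %


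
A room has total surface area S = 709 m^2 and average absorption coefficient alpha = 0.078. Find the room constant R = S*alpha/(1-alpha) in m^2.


R = 709 * 0.078 / (1 - 0.078) = 59.98 m^2


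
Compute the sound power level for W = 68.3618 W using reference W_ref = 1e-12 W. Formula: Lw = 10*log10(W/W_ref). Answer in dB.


W / W_ref = 68.3618 / 1e-12 = 6.83618e+13
Lw = 10 * log10(6.83618e+13) = 138.35 dB


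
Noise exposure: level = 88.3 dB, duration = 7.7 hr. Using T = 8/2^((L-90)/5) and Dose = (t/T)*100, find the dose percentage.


T_allowed = 8 / 2^((88.3 - 90)/5) = 10.1261 hr
Dose = 7.7 / 10.1261 * 100 = 76.041 %


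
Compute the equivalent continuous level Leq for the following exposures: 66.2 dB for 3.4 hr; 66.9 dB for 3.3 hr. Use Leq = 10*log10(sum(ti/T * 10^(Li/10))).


T_total = 3.4 + 3.3 = 6.7 hr
(3.4/6.7) * 10^(66.2/10) = 2.11546e+06
(3.3/6.7) * 10^(66.9/10) = 2.41234e+06
Sum = 2.11546e+06 + 2.41234e+06 = 4.5278e+06
Leq = 10*log10(4.5278e+06) = 66.559 dB


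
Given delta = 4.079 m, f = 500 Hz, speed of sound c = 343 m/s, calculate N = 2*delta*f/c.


N = 2*delta*f/c = 2*delta/lambda, where lambda = c/f
lambda = 343 / 500 = 0.686 m
N = 2 * 4.079 / 0.686 = 11.892


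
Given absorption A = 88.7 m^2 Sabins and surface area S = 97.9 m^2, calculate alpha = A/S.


Absorption coefficient = absorbed power / incident power
alpha = A / S = 88.7 / 97.9 = 0.90603


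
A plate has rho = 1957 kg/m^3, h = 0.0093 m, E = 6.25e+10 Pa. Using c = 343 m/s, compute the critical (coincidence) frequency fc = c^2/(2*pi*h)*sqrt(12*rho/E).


12*rho/E = 12*1957/6.25e+10 = 3.75744e-07
sqrt(12*rho/E) = sqrt(3.75744e-07) = 0.00061298
c^2/(2*pi*h) = 343^2/(2*pi*0.0093) = 2.01338e+06
fc = 2.01338e+06 * 0.00061298 = 1234.2 Hz


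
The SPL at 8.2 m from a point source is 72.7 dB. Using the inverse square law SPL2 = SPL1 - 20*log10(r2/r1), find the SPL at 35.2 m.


r2/r1 = 35.2/8.2 = 4.29268
Correction = 20*log10(4.29268) = 12.6546 dB
SPL2 = 72.7 - 12.6546 = 60.045 dB


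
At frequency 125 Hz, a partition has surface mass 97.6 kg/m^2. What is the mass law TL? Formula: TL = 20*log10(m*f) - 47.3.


m * f = 97.6 * 125 = 12200
20*log10(12200) = 81.7272 dB
TL = 81.7272 - 47.3 = 34.427 dB


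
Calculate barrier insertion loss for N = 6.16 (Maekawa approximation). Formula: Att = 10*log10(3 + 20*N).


3 + 20*N = 3 + 20*6.16 = 126.2
Att = 10*log10(126.2) = 21.011 dB


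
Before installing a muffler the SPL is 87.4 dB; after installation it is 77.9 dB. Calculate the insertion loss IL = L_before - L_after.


Insertion loss = SPL without muffler - SPL with muffler
IL = 87.4 - 77.9 = 9.5 dB


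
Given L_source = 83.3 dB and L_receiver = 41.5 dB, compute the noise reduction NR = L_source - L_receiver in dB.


NR = L_source - L_receiver (difference between source and receiving room levels)
NR = 83.3 - 41.5 = 41.8 dB


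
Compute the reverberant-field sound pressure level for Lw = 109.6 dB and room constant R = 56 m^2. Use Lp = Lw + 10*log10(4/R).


4/R = 4/56 = 0.0714286
Lp = 109.6 + 10*log10(0.0714286) = 98.139 dB


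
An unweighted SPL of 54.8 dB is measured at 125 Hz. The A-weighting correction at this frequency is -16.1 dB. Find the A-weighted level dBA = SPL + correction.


A-weighting table: 125 Hz -> -16.1 dB correction
SPL_A = SPL + correction = 54.8 + (-16.1) = 38.7 dBA


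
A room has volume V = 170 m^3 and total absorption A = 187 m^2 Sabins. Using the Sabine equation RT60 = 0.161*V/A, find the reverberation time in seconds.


RT60 = 0.161 * 170 / 187 = 0.14636 s


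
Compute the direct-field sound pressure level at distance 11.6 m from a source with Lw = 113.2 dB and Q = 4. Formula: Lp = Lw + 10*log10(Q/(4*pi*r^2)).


4*pi*r^2 = 4*pi*11.6^2 = 1690.93 m^2
Q / (4*pi*r^2) = 4 / 1690.93 = 0.00236556
Lp = 113.2 + 10*log10(0.00236556) = 86.939 dB


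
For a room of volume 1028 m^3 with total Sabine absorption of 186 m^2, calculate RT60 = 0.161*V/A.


RT60 = 0.161 * 1028 / 186 = 0.88983 s


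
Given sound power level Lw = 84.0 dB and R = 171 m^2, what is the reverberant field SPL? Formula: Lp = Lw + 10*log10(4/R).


4/R = 4/171 = 0.0233918
Lp = 84.0 + 10*log10(0.0233918) = 67.691 dB


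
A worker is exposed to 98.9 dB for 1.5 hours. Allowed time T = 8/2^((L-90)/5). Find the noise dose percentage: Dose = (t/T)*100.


T_allowed = 8 / 2^((98.9 - 90)/5) = 2.32947 hr
Dose = 1.5 / 2.32947 * 100 = 64.392 %


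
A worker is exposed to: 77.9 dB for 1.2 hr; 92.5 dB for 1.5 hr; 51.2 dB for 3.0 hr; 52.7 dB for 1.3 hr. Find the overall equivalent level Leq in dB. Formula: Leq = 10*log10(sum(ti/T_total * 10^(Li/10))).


T_total = 1.2 + 1.5 + 3.0 + 1.3 = 7.0 hr
(1.2/7.0) * 10^(77.9/10) = 1.05702e+07
(1.5/7.0) * 10^(92.5/10) = 3.8106e+08
(3.0/7.0) * 10^(51.2/10) = 56496.7
(1.3/7.0) * 10^(52.7/10) = 34581.6
Sum = 1.05702e+07 + 3.8106e+08 + 56496.7 + 34581.6 = 3.91721e+08
Leq = 10*log10(3.91721e+08) = 85.93 dB


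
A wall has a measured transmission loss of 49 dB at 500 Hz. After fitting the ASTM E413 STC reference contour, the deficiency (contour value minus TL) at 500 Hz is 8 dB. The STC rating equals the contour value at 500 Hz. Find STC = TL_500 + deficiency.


By ASTM E413, STC = value of the fitted reference contour at 500 Hz.
Contour value at 500 Hz = TL_500 + deficiency = 49 + 8 = 57
STC = 57


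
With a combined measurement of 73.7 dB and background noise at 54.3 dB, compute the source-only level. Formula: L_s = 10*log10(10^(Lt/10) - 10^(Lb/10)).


10^(73.7/10) = 2.34423e+07
10^(54.3/10) = 269153
Difference = 2.34423e+07 - 269153 = 2.31731e+07
L_source = 10*log10(2.31731e+07) = 73.65 dB


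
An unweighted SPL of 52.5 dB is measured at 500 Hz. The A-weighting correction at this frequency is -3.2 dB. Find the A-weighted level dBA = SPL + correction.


A-weighting table: 500 Hz -> -3.2 dB correction
SPL_A = SPL + correction = 52.5 + (-3.2) = 49.3 dBA


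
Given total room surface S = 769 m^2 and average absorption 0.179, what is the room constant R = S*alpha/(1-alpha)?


R = 769 * 0.179 / (1 - 0.179) = 167.66 m^2


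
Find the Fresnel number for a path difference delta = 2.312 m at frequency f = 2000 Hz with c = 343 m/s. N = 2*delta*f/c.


N = 2*delta*f/c = 2*delta/lambda, where lambda = c/f
lambda = 343 / 2000 = 0.1715 m
N = 2 * 2.312 / 0.1715 = 26.962


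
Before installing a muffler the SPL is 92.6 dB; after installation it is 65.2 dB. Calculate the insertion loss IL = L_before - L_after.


Insertion loss = SPL without muffler - SPL with muffler
IL = 92.6 - 65.2 = 27.4 dB


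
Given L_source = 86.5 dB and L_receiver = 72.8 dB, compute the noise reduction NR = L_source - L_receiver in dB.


NR = L_source - L_receiver (difference between source and receiving room levels)
NR = 86.5 - 72.8 = 13.7 dB


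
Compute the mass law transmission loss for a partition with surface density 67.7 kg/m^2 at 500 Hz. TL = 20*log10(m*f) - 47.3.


m * f = 67.7 * 500 = 33850
20*log10(33850) = 90.5912 dB
TL = 90.5912 - 47.3 = 43.291 dB


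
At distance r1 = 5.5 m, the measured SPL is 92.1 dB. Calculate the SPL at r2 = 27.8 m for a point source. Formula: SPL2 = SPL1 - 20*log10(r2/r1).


r2/r1 = 27.8/5.5 = 5.05455
Correction = 20*log10(5.05455) = 14.0736 dB
SPL2 = 92.1 - 14.0736 = 78.026 dB


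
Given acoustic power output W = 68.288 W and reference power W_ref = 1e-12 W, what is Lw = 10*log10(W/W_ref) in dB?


W / W_ref = 68.288 / 1e-12 = 6.8288e+13
Lw = 10 * log10(6.8288e+13) = 138.34 dB


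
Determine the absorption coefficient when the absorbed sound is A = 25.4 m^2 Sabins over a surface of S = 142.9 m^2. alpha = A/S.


Absorption coefficient = absorbed power / incident power
alpha = A / S = 25.4 / 142.9 = 0.17775


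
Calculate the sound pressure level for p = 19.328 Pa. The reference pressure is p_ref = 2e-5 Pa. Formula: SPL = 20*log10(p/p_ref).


p / p_ref = 19.328 / 2e-5 = 966400
SPL = 20 * log10(966400) = 119.7 dB


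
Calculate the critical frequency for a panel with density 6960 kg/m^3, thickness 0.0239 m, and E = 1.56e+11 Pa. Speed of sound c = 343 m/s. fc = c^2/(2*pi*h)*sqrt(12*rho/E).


12*rho/E = 12*6960/1.56e+11 = 5.35385e-07
sqrt(12*rho/E) = sqrt(5.35385e-07) = 0.0007317
c^2/(2*pi*h) = 343^2/(2*pi*0.0239) = 783449
fc = 783449 * 0.0007317 = 573.25 Hz


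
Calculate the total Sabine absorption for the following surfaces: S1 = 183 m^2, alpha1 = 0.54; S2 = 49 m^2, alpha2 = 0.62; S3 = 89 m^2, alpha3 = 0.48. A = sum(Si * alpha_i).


183 * 0.54 = 98.82
49 * 0.62 = 30.38
89 * 0.48 = 42.72
A_total = 98.82 + 30.38 + 42.72 = 171.92 m^2


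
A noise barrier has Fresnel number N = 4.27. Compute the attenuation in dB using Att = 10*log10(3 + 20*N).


3 + 20*N = 3 + 20*4.27 = 88.4
Att = 10*log10(88.4) = 19.465 dB


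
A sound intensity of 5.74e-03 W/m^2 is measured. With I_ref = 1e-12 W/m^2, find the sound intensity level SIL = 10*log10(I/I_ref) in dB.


I / I_ref = 5.74e-03 / 1e-12 = 5.74e+09
SIL = 10 * log10(5.74e+09) = 97.589 dB


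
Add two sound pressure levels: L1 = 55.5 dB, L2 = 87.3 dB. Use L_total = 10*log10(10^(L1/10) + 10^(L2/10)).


10^(55.5/10) = 354813
10^(87.3/10) = 5.37032e+08
Sum = 354813 + 5.37032e+08 = 5.37387e+08
L_total = 10*log10(5.37387e+08) = 87.303 dB


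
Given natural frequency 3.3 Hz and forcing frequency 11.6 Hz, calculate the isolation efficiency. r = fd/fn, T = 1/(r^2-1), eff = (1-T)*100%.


r = 11.6 / 3.3 = 3.51515
r^2 - 1 = 3.51515^2 - 1 = 11.3563
T = 1/11.3563 = 0.0880568
Efficiency = (1 - 0.0880568)*100 = 91.194 %


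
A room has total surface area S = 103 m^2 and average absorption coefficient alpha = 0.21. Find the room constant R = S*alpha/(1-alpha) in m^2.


R = 103 * 0.21 / (1 - 0.21) = 27.38 m^2


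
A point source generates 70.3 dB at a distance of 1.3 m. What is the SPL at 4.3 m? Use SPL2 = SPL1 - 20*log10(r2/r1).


r2/r1 = 4.3/1.3 = 3.30769
Correction = 20*log10(3.30769) = 10.3905 dB
SPL2 = 70.3 - 10.3905 = 59.909 dB


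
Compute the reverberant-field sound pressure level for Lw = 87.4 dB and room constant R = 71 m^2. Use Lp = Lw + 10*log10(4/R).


4/R = 4/71 = 0.056338
Lp = 87.4 + 10*log10(0.056338) = 74.908 dB


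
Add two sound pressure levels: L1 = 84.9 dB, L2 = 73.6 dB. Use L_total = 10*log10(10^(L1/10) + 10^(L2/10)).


10^(84.9/10) = 3.0903e+08
10^(73.6/10) = 2.29087e+07
Sum = 3.0903e+08 + 2.29087e+07 = 3.31939e+08
L_total = 10*log10(3.31939e+08) = 85.211 dB


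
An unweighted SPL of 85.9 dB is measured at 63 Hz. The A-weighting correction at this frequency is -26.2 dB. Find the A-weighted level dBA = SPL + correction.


A-weighting table: 63 Hz -> -26.2 dB correction
SPL_A = SPL + correction = 85.9 + (-26.2) = 59.7 dBA


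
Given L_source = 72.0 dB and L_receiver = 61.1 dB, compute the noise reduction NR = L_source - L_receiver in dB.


NR = L_source - L_receiver (difference between source and receiving room levels)
NR = 72.0 - 61.1 = 10.9 dB


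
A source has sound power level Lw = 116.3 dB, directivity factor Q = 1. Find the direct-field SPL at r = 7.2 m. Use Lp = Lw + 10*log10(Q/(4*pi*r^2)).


4*pi*r^2 = 4*pi*7.2^2 = 651.441 m^2
Q / (4*pi*r^2) = 1 / 651.441 = 0.00153506
Lp = 116.3 + 10*log10(0.00153506) = 88.161 dB


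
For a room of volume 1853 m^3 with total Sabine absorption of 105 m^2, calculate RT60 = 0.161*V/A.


RT60 = 0.161 * 1853 / 105 = 2.8413 s


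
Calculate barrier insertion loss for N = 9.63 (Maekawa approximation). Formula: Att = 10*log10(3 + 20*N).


3 + 20*N = 3 + 20*9.63 = 195.6
Att = 10*log10(195.6) = 22.914 dB


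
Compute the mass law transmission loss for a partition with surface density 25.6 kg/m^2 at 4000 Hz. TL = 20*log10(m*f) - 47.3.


m * f = 25.6 * 4000 = 102400
20*log10(102400) = 100.206 dB
TL = 100.206 - 47.3 = 52.906 dB


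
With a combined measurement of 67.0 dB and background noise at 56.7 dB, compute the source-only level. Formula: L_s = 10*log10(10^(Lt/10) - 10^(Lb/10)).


10^(67.0/10) = 5.01187e+06
10^(56.7/10) = 467735
Difference = 5.01187e+06 - 467735 = 4.54414e+06
L_source = 10*log10(4.54414e+06) = 66.575 dB


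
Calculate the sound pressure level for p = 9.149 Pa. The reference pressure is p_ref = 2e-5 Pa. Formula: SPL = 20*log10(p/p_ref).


p / p_ref = 9.149 / 2e-5 = 457450
SPL = 20 * log10(457450) = 113.21 dB


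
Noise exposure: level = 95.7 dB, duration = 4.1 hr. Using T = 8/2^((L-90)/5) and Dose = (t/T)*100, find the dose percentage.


T_allowed = 8 / 2^((95.7 - 90)/5) = 3.63008 hr
Dose = 4.1 / 3.63008 * 100 = 112.95 %


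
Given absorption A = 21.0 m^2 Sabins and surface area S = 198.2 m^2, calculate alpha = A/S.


Absorption coefficient = absorbed power / incident power
alpha = A / S = 21.0 / 198.2 = 0.10595


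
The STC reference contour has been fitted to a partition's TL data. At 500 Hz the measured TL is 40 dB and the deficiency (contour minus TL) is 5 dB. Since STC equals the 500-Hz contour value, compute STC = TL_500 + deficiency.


By ASTM E413, STC = value of the fitted reference contour at 500 Hz.
Contour value at 500 Hz = TL_500 + deficiency = 40 + 5 = 45
STC = 45


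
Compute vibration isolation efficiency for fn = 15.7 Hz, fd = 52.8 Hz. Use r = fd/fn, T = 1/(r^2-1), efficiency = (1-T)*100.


r = 52.8 / 15.7 = 3.36306
r^2 - 1 = 3.36306^2 - 1 = 10.3102
T = 1/10.3102 = 0.0969913
Efficiency = (1 - 0.0969913)*100 = 90.301 %


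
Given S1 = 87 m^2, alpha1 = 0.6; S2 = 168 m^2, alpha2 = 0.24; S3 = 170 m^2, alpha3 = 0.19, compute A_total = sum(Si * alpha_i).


87 * 0.6 = 52.2
168 * 0.24 = 40.32
170 * 0.19 = 32.3
A_total = 52.2 + 40.32 + 32.3 = 124.82 m^2


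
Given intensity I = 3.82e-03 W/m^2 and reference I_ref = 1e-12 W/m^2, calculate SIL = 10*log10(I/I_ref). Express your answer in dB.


I / I_ref = 3.82e-03 / 1e-12 = 3.82e+09
SIL = 10 * log10(3.82e+09) = 95.821 dB


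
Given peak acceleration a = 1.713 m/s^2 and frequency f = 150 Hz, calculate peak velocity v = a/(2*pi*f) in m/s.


omega = 2*pi*f = 2*pi*150 = 942.478 rad/s
v = a / omega = 1.713 / 942.478 = 0.0018175 m/s


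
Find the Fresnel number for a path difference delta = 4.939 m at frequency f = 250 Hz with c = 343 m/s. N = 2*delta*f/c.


N = 2*delta*f/c = 2*delta/lambda, where lambda = c/f
lambda = 343 / 250 = 1.372 m
N = 2 * 4.939 / 1.372 = 7.1997


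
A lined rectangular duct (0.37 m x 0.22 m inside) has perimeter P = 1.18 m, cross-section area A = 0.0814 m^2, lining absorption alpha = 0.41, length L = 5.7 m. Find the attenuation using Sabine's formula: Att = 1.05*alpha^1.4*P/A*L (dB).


alpha^1.4 = 0.41^1.4 = 0.28701
Attenuation rate = 1.05 * alpha^1.4 * P / A
= 1.05 * 0.28701 * 1.18 / 0.0814 = 4.36862 dB/m
Total Att = 4.36862 * 5.7 = 24.901 dB


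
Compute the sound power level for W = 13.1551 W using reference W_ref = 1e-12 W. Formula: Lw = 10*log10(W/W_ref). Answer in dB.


W / W_ref = 13.1551 / 1e-12 = 1.31551e+13
Lw = 10 * log10(1.31551e+13) = 131.19 dB


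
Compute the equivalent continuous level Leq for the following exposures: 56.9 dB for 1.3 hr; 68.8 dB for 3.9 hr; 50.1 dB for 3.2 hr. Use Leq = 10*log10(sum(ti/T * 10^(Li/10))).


T_total = 1.3 + 3.9 + 3.2 = 8.4 hr
(1.3/8.4) * 10^(56.9/10) = 75799.1
(3.9/8.4) * 10^(68.8/10) = 3.52197e+06
(3.2/8.4) * 10^(50.1/10) = 38982.6
Sum = 75799.1 + 3.52197e+06 + 38982.6 = 3.63675e+06
Leq = 10*log10(3.63675e+06) = 65.607 dB


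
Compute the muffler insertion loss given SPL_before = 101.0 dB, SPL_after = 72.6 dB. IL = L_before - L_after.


Insertion loss = SPL without muffler - SPL with muffler
IL = 101.0 - 72.6 = 28.4 dB


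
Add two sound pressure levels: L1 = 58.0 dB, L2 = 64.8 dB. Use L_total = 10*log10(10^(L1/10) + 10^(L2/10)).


10^(58.0/10) = 630957
10^(64.8/10) = 3.01995e+06
Sum = 630957 + 3.01995e+06 = 3.65091e+06
L_total = 10*log10(3.65091e+06) = 65.624 dB


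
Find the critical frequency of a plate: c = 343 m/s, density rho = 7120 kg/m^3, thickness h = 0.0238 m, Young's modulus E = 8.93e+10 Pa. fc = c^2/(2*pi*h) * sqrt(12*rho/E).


12*rho/E = 12*7120/8.93e+10 = 9.56775e-07
sqrt(12*rho/E) = sqrt(9.56775e-07) = 0.000978149
c^2/(2*pi*h) = 343^2/(2*pi*0.0238) = 786740
fc = 786740 * 0.000978149 = 769.55 Hz


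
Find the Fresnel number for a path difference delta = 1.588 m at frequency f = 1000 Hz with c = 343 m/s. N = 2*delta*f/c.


N = 2*delta*f/c = 2*delta/lambda, where lambda = c/f
lambda = 343 / 1000 = 0.343 m
N = 2 * 1.588 / 0.343 = 9.2595


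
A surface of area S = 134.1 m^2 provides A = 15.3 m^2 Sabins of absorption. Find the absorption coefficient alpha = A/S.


Absorption coefficient = absorbed power / incident power
alpha = A / S = 15.3 / 134.1 = 0.11409


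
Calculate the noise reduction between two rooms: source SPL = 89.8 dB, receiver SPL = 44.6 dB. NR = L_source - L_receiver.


NR = L_source - L_receiver (difference between source and receiving room levels)
NR = 89.8 - 44.6 = 45.2 dB


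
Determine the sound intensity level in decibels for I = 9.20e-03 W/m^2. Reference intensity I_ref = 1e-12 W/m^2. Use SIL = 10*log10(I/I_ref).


I / I_ref = 9.20e-03 / 1e-12 = 9.2e+09
SIL = 10 * log10(9.2e+09) = 99.638 dB


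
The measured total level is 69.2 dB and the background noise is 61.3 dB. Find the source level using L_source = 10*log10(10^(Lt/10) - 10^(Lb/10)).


10^(69.2/10) = 8.31764e+06
10^(61.3/10) = 1.34896e+06
Difference = 8.31764e+06 - 1.34896e+06 = 6.96868e+06
L_source = 10*log10(6.96868e+06) = 68.432 dB


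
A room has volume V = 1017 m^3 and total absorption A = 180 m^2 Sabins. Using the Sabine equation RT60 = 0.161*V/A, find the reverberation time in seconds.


RT60 = 0.161 * 1017 / 180 = 0.90965 s


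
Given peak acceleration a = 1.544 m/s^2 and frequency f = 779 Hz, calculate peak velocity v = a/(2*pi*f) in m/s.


omega = 2*pi*f = 2*pi*779 = 4894.6 rad/s
v = a / omega = 1.544 / 4894.6 = 0.00031545 m/s


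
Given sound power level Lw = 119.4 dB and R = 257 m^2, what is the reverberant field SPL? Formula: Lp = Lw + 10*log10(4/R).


4/R = 4/257 = 0.0155642
Lp = 119.4 + 10*log10(0.0155642) = 101.32 dB


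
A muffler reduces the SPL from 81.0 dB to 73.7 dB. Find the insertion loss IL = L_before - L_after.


Insertion loss = SPL without muffler - SPL with muffler
IL = 81.0 - 73.7 = 7.3 dB


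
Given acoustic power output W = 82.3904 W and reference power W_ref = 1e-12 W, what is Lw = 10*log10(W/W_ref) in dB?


W / W_ref = 82.3904 / 1e-12 = 8.23904e+13
Lw = 10 * log10(8.23904e+13) = 139.16 dB


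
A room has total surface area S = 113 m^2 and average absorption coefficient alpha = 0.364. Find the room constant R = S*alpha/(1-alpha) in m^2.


R = 113 * 0.364 / (1 - 0.364) = 64.673 m^2


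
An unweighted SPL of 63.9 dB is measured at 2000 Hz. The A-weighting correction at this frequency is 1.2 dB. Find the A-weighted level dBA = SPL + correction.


A-weighting table: 2000 Hz -> 1.2 dB correction
SPL_A = SPL + correction = 63.9 + (1.2) = 65.1 dBA


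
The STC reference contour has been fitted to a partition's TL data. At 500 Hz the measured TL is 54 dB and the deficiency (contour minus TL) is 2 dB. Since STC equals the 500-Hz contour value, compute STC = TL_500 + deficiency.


By ASTM E413, STC = value of the fitted reference contour at 500 Hz.
Contour value at 500 Hz = TL_500 + deficiency = 54 + 2 = 56
STC = 56


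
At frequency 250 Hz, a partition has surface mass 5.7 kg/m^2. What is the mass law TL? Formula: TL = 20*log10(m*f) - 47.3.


m * f = 5.7 * 250 = 1425
20*log10(1425) = 63.0763 dB
TL = 63.0763 - 47.3 = 15.776 dB


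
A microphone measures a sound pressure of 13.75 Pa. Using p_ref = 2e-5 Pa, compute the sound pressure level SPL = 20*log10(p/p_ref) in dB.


p / p_ref = 13.75 / 2e-5 = 687500
SPL = 20 * log10(687500) = 116.75 dB


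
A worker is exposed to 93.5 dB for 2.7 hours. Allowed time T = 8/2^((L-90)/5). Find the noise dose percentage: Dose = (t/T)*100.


T_allowed = 8 / 2^((93.5 - 90)/5) = 4.92458 hr
Dose = 2.7 / 4.92458 * 100 = 54.827 %


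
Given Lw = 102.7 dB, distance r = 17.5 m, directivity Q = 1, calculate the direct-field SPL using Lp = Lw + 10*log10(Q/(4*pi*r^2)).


4*pi*r^2 = 4*pi*17.5^2 = 3848.45 m^2
Q / (4*pi*r^2) = 1 / 3848.45 = 0.000259845
Lp = 102.7 + 10*log10(0.000259845) = 66.847 dB


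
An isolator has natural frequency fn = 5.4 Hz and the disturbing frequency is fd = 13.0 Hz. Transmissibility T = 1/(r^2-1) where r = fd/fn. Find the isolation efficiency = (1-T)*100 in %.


r = 13.0 / 5.4 = 2.40741
r^2 - 1 = 2.40741^2 - 1 = 4.79562
T = 1/4.79562 = 0.208524
Efficiency = (1 - 0.208524)*100 = 79.148 %


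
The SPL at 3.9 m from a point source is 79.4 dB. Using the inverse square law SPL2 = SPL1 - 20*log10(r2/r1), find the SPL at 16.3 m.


r2/r1 = 16.3/3.9 = 4.17949
Correction = 20*log10(4.17949) = 12.4225 dB
SPL2 = 79.4 - 12.4225 = 66.978 dB


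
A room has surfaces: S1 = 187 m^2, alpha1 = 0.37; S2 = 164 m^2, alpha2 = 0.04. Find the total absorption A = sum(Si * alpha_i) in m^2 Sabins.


187 * 0.37 = 69.19
164 * 0.04 = 6.56
A_total = 69.19 + 6.56 = 75.75 m^2


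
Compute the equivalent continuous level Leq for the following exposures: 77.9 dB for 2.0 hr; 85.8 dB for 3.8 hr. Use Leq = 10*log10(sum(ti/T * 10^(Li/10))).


T_total = 2.0 + 3.8 = 5.8 hr
(2.0/5.8) * 10^(77.9/10) = 2.12619e+07
(3.8/5.8) * 10^(85.8/10) = 2.4909e+08
Sum = 2.12619e+07 + 2.4909e+08 = 2.70352e+08
Leq = 10*log10(2.70352e+08) = 84.319 dB


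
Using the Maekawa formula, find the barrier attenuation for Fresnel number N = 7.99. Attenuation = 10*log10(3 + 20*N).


3 + 20*N = 3 + 20*7.99 = 162.8
Att = 10*log10(162.8) = 22.117 dB


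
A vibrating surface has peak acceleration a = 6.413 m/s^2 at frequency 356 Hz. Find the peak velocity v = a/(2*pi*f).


omega = 2*pi*f = 2*pi*356 = 2236.81 rad/s
v = a / omega = 6.413 / 2236.81 = 0.002867 m/s


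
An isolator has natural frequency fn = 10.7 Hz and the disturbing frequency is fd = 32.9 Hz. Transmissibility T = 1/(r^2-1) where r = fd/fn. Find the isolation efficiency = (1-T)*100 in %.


r = 32.9 / 10.7 = 3.07477
r^2 - 1 = 3.07477^2 - 1 = 8.45421
T = 1/8.45421 = 0.118284
Efficiency = (1 - 0.118284)*100 = 88.172 %


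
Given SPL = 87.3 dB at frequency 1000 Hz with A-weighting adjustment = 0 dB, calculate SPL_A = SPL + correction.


A-weighting table: 1000 Hz -> 0 dB correction
SPL_A = SPL + correction = 87.3 + (0) = 87.3 dBA


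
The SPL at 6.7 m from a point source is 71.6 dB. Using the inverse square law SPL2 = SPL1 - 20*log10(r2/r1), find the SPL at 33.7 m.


r2/r1 = 33.7/6.7 = 5.02985
Correction = 20*log10(5.02985) = 14.0311 dB
SPL2 = 71.6 - 14.0311 = 57.569 dB


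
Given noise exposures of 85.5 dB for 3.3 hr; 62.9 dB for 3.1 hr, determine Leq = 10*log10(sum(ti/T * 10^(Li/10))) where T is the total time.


T_total = 3.3 + 3.1 = 6.4 hr
(3.3/6.4) * 10^(85.5/10) = 1.82951e+08
(3.1/6.4) * 10^(62.9/10) = 944456
Sum = 1.82951e+08 + 944456 = 1.83895e+08
Leq = 10*log10(1.83895e+08) = 82.646 dB


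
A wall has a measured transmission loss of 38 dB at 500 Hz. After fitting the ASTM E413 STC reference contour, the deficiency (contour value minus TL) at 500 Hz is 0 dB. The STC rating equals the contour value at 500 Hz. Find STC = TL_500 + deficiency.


By ASTM E413, STC = value of the fitted reference contour at 500 Hz.
Contour value at 500 Hz = TL_500 + deficiency = 38 + 0 = 38
STC = 38


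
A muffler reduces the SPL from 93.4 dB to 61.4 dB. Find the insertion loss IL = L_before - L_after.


Insertion loss = SPL without muffler - SPL with muffler
IL = 93.4 - 61.4 = 32 dB


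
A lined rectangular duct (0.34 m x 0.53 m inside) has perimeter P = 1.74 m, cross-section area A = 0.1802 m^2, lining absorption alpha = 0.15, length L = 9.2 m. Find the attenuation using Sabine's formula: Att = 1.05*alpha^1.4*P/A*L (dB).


alpha^1.4 = 0.15^1.4 = 0.0702308
Attenuation rate = 1.05 * alpha^1.4 * P / A
= 1.05 * 0.0702308 * 1.74 / 0.1802 = 0.712051 dB/m
Total Att = 0.712051 * 9.2 = 6.5509 dB


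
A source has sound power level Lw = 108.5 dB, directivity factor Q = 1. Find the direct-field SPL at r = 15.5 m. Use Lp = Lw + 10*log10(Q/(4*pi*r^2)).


4*pi*r^2 = 4*pi*15.5^2 = 3019.07 m^2
Q / (4*pi*r^2) = 1 / 3019.07 = 0.000331228
Lp = 108.5 + 10*log10(0.000331228) = 73.701 dB


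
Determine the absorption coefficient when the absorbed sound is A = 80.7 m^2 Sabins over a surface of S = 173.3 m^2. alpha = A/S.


Absorption coefficient = absorbed power / incident power
alpha = A / S = 80.7 / 173.3 = 0.46567


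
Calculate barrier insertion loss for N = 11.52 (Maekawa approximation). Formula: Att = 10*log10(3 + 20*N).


3 + 20*N = 3 + 20*11.52 = 233.4
Att = 10*log10(233.4) = 23.681 dB


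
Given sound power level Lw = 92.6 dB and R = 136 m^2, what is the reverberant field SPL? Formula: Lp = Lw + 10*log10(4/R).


4/R = 4/136 = 0.0294118
Lp = 92.6 + 10*log10(0.0294118) = 77.285 dB


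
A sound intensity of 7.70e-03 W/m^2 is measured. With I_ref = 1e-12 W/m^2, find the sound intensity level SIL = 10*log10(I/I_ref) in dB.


I / I_ref = 7.70e-03 / 1e-12 = 7.7e+09
SIL = 10 * log10(7.7e+09) = 98.865 dB


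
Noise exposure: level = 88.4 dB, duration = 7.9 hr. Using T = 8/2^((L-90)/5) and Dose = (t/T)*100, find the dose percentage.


T_allowed = 8 / 2^((88.4 - 90)/5) = 9.98664 hr
Dose = 7.9 / 9.98664 * 100 = 79.106 %


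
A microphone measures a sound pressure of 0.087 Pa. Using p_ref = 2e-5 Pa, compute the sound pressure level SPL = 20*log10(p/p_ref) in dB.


p / p_ref = 0.087 / 2e-5 = 4350
SPL = 20 * log10(4350) = 72.77 dB


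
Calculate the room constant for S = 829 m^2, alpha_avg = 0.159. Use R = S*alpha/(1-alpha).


R = 829 * 0.159 / (1 - 0.159) = 156.73 m^2


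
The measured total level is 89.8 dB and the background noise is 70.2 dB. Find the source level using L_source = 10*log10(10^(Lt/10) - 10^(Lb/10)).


10^(89.8/10) = 9.54993e+08
10^(70.2/10) = 1.04713e+07
Difference = 9.54993e+08 - 1.04713e+07 = 9.44522e+08
L_source = 10*log10(9.44522e+08) = 89.752 dB


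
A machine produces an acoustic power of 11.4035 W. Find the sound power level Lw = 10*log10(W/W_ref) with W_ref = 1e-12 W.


W / W_ref = 11.4035 / 1e-12 = 1.14035e+13
Lw = 10 * log10(1.14035e+13) = 130.57 dB


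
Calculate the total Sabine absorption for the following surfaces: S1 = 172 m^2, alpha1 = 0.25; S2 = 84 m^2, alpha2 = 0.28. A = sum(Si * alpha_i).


172 * 0.25 = 43
84 * 0.28 = 23.52
A_total = 43 + 23.52 = 66.52 m^2


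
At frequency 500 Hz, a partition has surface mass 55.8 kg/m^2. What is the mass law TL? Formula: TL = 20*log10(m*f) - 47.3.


m * f = 55.8 * 500 = 27900
20*log10(27900) = 88.9121 dB
TL = 88.9121 - 47.3 = 41.612 dB


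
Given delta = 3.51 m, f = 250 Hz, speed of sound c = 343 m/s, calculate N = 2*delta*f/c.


N = 2*delta*f/c = 2*delta/lambda, where lambda = c/f
lambda = 343 / 250 = 1.372 m
N = 2 * 3.51 / 1.372 = 5.1166


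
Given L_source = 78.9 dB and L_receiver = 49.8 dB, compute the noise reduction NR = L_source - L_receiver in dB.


NR = L_source - L_receiver (difference between source and receiving room levels)
NR = 78.9 - 49.8 = 29.1 dB


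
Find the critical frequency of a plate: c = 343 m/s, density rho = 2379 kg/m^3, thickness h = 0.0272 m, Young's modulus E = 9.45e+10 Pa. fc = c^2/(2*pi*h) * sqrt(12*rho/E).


12*rho/E = 12*2379/9.45e+10 = 3.02095e-07
sqrt(12*rho/E) = sqrt(3.02095e-07) = 0.000549632
c^2/(2*pi*h) = 343^2/(2*pi*0.0272) = 688398
fc = 688398 * 0.000549632 = 378.37 Hz


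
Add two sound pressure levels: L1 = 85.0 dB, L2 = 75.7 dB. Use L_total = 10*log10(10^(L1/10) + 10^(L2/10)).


10^(85.0/10) = 3.16228e+08
10^(75.7/10) = 3.71535e+07
Sum = 3.16228e+08 + 3.71535e+07 = 3.53382e+08
L_total = 10*log10(3.53382e+08) = 85.482 dB


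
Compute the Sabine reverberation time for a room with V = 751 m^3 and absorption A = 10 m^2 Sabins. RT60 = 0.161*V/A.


RT60 = 0.161 * 751 / 10 = 12.091 s


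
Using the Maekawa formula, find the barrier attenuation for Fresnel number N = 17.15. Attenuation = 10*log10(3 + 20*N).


3 + 20*N = 3 + 20*17.15 = 346
Att = 10*log10(346) = 25.391 dB


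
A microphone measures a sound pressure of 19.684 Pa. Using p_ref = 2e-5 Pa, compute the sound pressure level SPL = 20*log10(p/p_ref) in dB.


p / p_ref = 19.684 / 2e-5 = 984200
SPL = 20 * log10(984200) = 119.86 dB


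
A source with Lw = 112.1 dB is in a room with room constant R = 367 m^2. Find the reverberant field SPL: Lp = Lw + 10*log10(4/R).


4/R = 4/367 = 0.0108992
Lp = 112.1 + 10*log10(0.0108992) = 92.474 dB


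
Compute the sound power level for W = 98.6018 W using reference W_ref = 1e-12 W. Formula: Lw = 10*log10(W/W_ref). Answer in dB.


W / W_ref = 98.6018 / 1e-12 = 9.86018e+13
Lw = 10 * log10(9.86018e+13) = 139.94 dB


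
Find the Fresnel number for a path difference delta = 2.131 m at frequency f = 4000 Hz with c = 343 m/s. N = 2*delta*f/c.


N = 2*delta*f/c = 2*delta/lambda, where lambda = c/f
lambda = 343 / 4000 = 0.08575 m
N = 2 * 2.131 / 0.08575 = 49.703


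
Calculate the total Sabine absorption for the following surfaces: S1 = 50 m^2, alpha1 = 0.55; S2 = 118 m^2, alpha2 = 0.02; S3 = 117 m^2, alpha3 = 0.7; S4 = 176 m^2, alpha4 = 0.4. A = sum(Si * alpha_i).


50 * 0.55 = 27.5
118 * 0.02 = 2.36
117 * 0.7 = 81.9
176 * 0.4 = 70.4
A_total = 27.5 + 2.36 + 81.9 + 70.4 = 182.16 m^2


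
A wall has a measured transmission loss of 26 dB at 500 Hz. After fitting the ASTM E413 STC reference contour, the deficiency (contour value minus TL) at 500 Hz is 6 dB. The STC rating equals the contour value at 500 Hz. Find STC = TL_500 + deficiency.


By ASTM E413, STC = value of the fitted reference contour at 500 Hz.
Contour value at 500 Hz = TL_500 + deficiency = 26 + 6 = 32
STC = 32


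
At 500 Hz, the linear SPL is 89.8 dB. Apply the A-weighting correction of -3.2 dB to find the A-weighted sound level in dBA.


A-weighting table: 500 Hz -> -3.2 dB correction
SPL_A = SPL + correction = 89.8 + (-3.2) = 86.6 dBA


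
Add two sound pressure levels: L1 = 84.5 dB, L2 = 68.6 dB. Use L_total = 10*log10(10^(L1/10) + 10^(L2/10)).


10^(84.5/10) = 2.81838e+08
10^(68.6/10) = 7.24436e+06
Sum = 2.81838e+08 + 7.24436e+06 = 2.89082e+08
L_total = 10*log10(2.89082e+08) = 84.61 dB


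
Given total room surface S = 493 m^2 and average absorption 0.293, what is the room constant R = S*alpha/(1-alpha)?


R = 493 * 0.293 / (1 - 0.293) = 204.31 m^2


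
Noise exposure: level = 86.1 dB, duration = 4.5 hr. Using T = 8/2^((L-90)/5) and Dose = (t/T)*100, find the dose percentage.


T_allowed = 8 / 2^((86.1 - 90)/5) = 13.737 hr
Dose = 4.5 / 13.737 * 100 = 32.758 %


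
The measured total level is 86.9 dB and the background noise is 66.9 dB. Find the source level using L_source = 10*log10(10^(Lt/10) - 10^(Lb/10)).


10^(86.9/10) = 4.89779e+08
10^(66.9/10) = 4.89779e+06
Difference = 4.89779e+08 - 4.89779e+06 = 4.84881e+08
L_source = 10*log10(4.84881e+08) = 86.856 dB


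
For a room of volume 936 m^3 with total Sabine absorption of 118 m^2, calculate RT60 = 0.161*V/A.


RT60 = 0.161 * 936 / 118 = 1.2771 s


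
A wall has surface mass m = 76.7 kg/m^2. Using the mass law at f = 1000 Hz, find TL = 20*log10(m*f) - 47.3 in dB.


m * f = 76.7 * 1000 = 76700
20*log10(76700) = 97.6959 dB
TL = 97.6959 - 47.3 = 50.396 dB


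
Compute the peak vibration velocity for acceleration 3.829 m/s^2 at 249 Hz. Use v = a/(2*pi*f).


omega = 2*pi*f = 2*pi*249 = 1564.51 rad/s
v = a / omega = 3.829 / 1564.51 = 0.0024474 m/s


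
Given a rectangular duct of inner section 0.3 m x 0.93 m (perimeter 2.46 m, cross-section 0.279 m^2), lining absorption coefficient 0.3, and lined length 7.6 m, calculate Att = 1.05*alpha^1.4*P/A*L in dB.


alpha^1.4 = 0.3^1.4 = 0.18534
Attenuation rate = 1.05 * alpha^1.4 * P / A
= 1.05 * 0.18534 * 2.46 / 0.279 = 1.71589 dB/m
Total Att = 1.71589 * 7.6 = 13.041 dB


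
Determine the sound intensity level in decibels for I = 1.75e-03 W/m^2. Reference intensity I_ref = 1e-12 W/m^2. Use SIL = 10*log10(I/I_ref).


I / I_ref = 1.75e-03 / 1e-12 = 1.75e+09
SIL = 10 * log10(1.75e+09) = 92.43 dB


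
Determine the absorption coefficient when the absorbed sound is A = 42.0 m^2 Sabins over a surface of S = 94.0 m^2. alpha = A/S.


Absorption coefficient = absorbed power / incident power
alpha = A / S = 42.0 / 94.0 = 0.44681


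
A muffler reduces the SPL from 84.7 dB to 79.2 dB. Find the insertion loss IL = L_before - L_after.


Insertion loss = SPL without muffler - SPL with muffler
IL = 84.7 - 79.2 = 5.5 dB


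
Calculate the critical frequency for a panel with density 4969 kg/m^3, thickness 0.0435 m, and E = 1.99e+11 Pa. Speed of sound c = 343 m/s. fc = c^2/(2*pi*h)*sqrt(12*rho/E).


12*rho/E = 12*4969/1.99e+11 = 2.99638e-07
sqrt(12*rho/E) = sqrt(2.99638e-07) = 0.000547392
c^2/(2*pi*h) = 343^2/(2*pi*0.0435) = 430446
fc = 430446 * 0.000547392 = 235.62 Hz


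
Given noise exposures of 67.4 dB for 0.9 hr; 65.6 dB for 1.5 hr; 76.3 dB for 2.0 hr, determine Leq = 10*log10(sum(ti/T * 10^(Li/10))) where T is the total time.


T_total = 0.9 + 1.5 + 2.0 = 4.4 hr
(0.9/4.4) * 10^(67.4/10) = 1.12406e+06
(1.5/4.4) * 10^(65.6/10) = 1.23777e+06
(2.0/4.4) * 10^(76.3/10) = 1.939e+07
Sum = 1.12406e+06 + 1.23777e+06 + 1.939e+07 = 2.17518e+07
Leq = 10*log10(2.17518e+07) = 73.375 dB


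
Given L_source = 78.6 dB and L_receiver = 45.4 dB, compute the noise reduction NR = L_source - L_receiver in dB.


NR = L_source - L_receiver (difference between source and receiving room levels)
NR = 78.6 - 45.4 = 33.2 dB


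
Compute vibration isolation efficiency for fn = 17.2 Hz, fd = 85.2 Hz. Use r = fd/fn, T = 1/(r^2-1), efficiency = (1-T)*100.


r = 85.2 / 17.2 = 4.95349
r^2 - 1 = 4.95349^2 - 1 = 23.5371
T = 1/23.5371 = 0.0424861
Efficiency = (1 - 0.0424861)*100 = 95.751 %
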